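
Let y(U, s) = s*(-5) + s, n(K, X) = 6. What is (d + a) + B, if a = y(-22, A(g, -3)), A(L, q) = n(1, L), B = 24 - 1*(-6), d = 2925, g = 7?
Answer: 2931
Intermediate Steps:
B = 30 (B = 24 + 6 = 30)
A(L, q) = 6
y(U, s) = -4*s (y(U, s) = -5*s + s = -4*s)
a = -24 (a = -4*6 = -24)
(d + a) + B = (2925 - 24) + 30 = 2901 + 30 = 2931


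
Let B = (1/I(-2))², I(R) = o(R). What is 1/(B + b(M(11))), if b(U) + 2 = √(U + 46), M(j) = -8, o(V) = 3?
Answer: 153/2789 + 81*√38/2789 ≈ 0.23389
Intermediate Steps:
I(R) = 3
b(U) = -2 + √(46 + U) (b(U) = -2 + √(U + 46) = -2 + √(46 + U))
B = ⅑ (B = (1/3)² = (⅓)² = ⅑ ≈ 0.11111)
1/(B + b(M(11))) = 1/(⅑ + (-2 + √(46 - 8))) = 1/(⅑ + (-2 + √38)) = 1/(-17/9 + √38)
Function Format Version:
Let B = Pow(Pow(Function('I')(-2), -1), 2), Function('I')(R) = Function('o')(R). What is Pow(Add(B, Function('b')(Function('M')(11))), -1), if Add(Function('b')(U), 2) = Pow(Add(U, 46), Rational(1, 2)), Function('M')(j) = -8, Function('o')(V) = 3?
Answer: Add(Rational(153, 2789), Mul(Rational(81, 2789), Pow(38, Rational(1, 2)))) ≈ 0.23389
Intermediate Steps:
Function('I')(R) = 3
Function('b')(U) = Add(-2, Pow(Add(46, U), Rational(1, 2))) (Function('b')(U) = Add(-2, Pow(Add(U, 46), Rational(1, 2))) = Add(-2, Pow(Add(46, U), Rational(1, 2))))
B = Rational(1, 9) (B = Pow(Pow(3, -1), 2) = Pow(Rational(1, 3), 2) = Rational(1, 9) ≈ 0.11111)
Pow(Add(B, Function('b')(Function('M')(11))), -1) = Pow(Add(Rational(1, 9), Add(-2, Pow(Add(46, -8), Rational(1, 2)))), -1) = Pow(Add(Rational(1, 9), Add(-2, Pow(38, Rational(1, 2)))), -1) = Pow(Add(Rational(-17, 9), Pow(38, Rational(1, 2))), -1)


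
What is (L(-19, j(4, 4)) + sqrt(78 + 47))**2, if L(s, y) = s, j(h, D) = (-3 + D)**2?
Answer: 486 - 190*sqrt(5) ≈ 61.147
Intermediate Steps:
(L(-19, j(4, 4)) + sqrt(78 + 47))**2 = (-19 + sqrt(78 + 47))**2 = (-19 + sqrt(125))**2 = (-19 + 5*sqrt(5))**2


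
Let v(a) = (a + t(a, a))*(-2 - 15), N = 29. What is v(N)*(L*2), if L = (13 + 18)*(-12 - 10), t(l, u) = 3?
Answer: 742016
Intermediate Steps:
L = -682 (L = 31*(-22) = -682)
v(a) = -51 - 17*a (v(a) = (a + 3)*(-2 - 15) = (3 + a)*(-17) = -51 - 17*a)
v(N)*(L*2) = (-51 - 17*29)*(-682*2) = (-51 - 493)*(-1364) = -544*(-1364) = 742016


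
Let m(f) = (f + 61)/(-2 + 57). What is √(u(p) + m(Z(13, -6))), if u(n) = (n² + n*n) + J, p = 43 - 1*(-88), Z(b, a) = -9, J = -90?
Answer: 2*√25888665/55 ≈ 185.02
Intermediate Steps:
p = 131 (p = 43 + 88 = 131)
m(f) = 61/55 + f/55 (m(f) = (61 + f)/55 = (61 + f)*(1/55) = 61/55 + f/55)
u(n) = -90 + 2*n² (u(n) = (n² + n*n) - 90 = (n² + n²) - 90 = 2*n² - 90 = -90 + 2*n²)
√(u(p) + m(Z(13, -6))) = √((-90 + 2*131²) + (61/55 + (1/55)*(-9))) = √((-90 + 2*17161) + (61/55 - 9/55)) = √((-90 + 34322) + 52/55) = √(34232 + 52/55) = √(1882812/55) = 2*√25888665/55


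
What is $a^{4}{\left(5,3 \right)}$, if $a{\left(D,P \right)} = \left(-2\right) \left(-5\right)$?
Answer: $10000$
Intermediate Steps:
$a{\left(D,P \right)} = 10$
$a^{4}{\left(5,3 \right)} = 10^{4} = 10000$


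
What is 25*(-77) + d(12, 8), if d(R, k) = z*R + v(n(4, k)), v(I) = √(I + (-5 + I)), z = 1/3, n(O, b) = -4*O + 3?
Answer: -1921 + I*√31 ≈ -1921.0 + 5.5678*I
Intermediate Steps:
n(O, b) = 3 - 4*O
z = ⅓ ≈ 0.33333
v(I) = √(-5 + 2*I)
d(R, k) = R/3 + I*√31 (d(R, k) = R/3 + √(-5 + 2*(3 - 4*4)) = R/3 + √(-5 + 2*(3 - 16)) = R/3 + √(-5 + 2*(-13)) = R/3 + √(-5 - 26) = R/3 + √(-31) = R/3 + I*√31)
25*(-77) + d(12, 8) = 25*(-77) + ((⅓)*12 + I*√31) = -1925 + (4 + I*√31) = -1921 + I*√31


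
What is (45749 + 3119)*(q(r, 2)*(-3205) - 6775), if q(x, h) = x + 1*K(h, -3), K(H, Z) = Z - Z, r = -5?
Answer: 452029000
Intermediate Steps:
K(H, Z) = 0
q(x, h) = x (q(x, h) = x + 1*0 = x + 0 = x)
(45749 + 3119)*(q(r, 2)*(-3205) - 6775) = (45749 + 3119)*(-5*(-3205) - 6775) = 48868*(16025 - 6775) = 48868*9250 = 452029000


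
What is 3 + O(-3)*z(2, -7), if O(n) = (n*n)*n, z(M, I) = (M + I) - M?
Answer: 192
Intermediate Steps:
z(M, I) = I (z(M, I) = (I + M) - M = I)
O(n) = n**3 (O(n) = n**2*n = n**3)
3 + O(-3)*z(2, -7) = 3 + (-3)**3*(-7) = 3 - 27*(-7) = 3 + 189 = 192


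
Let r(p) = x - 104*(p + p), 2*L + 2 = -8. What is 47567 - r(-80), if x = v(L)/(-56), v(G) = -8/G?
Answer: 1082446/35 ≈ 30927.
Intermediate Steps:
L = -5 (L = -1 + (½)*(-8) = -1 - 4 = -5)
x = -1/35 (x = -8/(-5)/(-56) = -8*(-⅕)*(-1/56) = (8/5)*(-1/56) = -1/35 ≈ -0.028571)
r(p) = -1/35 - 208*p (r(p) = -1/35 - 104*(p + p) = -1/35 - 104*2*p = -1/35 - 208*p)
47567 - r(-80) = 47567 - (-1/35 - 208*(-80)) = 47567 - (-1/35 + 16640) = 47567 - 1*582399/35 = 47567 - 582399/35 = 1082446/35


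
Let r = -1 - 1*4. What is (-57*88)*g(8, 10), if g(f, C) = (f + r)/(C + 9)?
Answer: -792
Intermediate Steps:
r = -5 (r = -1 - 4 = -5)
g(f, C) = (-5 + f)/(9 + C) (g(f, C) = (f - 5)/(C + 9) = (-5 + f)/(9 + C))
(-57*88)*g(8, 10) = (-57*88)*((-5 + 8)/(9 + 10)) = -5016*3/19 = -792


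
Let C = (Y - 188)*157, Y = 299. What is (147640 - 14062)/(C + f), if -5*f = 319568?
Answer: -667890/232433 ≈ -2.8735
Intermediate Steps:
f = -319568/5 (f = -1/5*319568 = -319568/5 ≈ -63914.)
C = 17427 (C = (299 - 188)*157 = 111*157 = 17427)
(147640 - 14062)/(C + f) = (147640 - 14062)/(17427 - 319568/5) = 133578/(-232433/5) = 133578*(-5/232433) = -667890/232433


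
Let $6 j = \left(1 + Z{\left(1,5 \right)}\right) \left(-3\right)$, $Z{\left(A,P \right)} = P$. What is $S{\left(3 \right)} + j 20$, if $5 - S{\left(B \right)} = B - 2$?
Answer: $-56$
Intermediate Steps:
$S{\left(B \right)} = 7 - B$ ($S{\left(B \right)} = 5 - \left(B - 2\right) = 5 - \left(-2 + B\right) = 7 - B$)
$j = -3$ ($j = \frac{\left(1 + 5\right) \left(-3\right)}{6} = \frac{6 \left(-3\right)}{6} = \frac{1}{6} \left(-18\right) = -3$)
$S{\left(3 \right)} + j 20 = \left(7 - 3\right) - 60 = 4 - 60 = -56$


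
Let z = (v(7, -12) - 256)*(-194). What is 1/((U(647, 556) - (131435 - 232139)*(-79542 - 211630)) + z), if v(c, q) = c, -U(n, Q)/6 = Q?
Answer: -1/29322140118 ≈ -3.4104e-11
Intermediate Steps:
U(n, Q) = -6*Q
z = 48306 (z = (7 - 256)*(-194) = -249*(-194) = 48306)
1/((U(647, 556) - (131435 - 232139)*(-79542 - 211630)) + z) = 1/((-6*556 - (131435 - 232139)*(-79542 - 211630)) + 48306) = 1/((-3336 - (-100704)*(-291172)) + 48306) = 1/((-3336 - 1*29322185088) + 48306) = 1/((-3336 - 29322185088) + 48306) = 1/(-29322188424 + 48306) = 1/(-29322140118) = -1/29322140118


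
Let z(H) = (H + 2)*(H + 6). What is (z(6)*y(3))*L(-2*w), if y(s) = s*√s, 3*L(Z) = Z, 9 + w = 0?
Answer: 1728*√3 ≈ 2993.0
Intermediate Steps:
w = -9 (w = -9 + 0 = -9)
L(Z) = Z/3
z(H) = (2 + H)*(6 + H)
y(s) = s^(3/2)
(z(6)*y(3))*L(-2*w) = ((12 + 6² + 8*6)*3^(3/2))*((-2*(-9))/3) = ((12 + 36 + 48)*(3*√3))*((⅓)*18) = (96*(3*√3))*6 = (288*√3)*6 = 1728*√3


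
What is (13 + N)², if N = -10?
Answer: 9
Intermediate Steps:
(13 + N)² = (13 - 10)² = 3² = 9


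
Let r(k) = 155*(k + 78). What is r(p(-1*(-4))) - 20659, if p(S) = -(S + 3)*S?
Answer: -12909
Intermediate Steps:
p(S) = -S*(3 + S) (p(S) = -(3 + S)*S = -S*(3 + S))
r(k) = 12090 + 155*k (r(k) = 155*(78 + k) = 12090 + 155*k)
r(p(-1*(-4))) - 20659 = (12090 + 155*(-(-1*(-4))*(3 - 1*(-4)))) - 20659 = (12090 + 155*(-1*4*(3 + 4))) - 20659 = (12090 + 155*(-1*4*7)) - 20659 = (12090 + 155*(-28)) - 20659 = (12090 - 4340) - 20659 = 7750 - 20659 = -12909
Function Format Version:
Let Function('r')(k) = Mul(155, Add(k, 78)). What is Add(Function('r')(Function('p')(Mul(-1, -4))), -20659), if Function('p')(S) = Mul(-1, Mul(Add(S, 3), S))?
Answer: -12909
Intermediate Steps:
Function('p')(S) = Mul(-1, S, Add(3, S)) (Function('p')(S) = Mul(-1, Mul(Add(3, S), S)) = Mul(-1, Mul(S, Add(3, S))) = Mul(-1, S, Add(3, S)))
Function('r')(k) = Add(12090, Mul(155, k)) (Function('r')(k) = Mul(155, Add(78, k)) = Add(12090, Mul(155, k)))
Add(Function('r')(Function('p')(Mul(-1, -4))), -20659) = Add(Add(12090, Mul(155, Mul(-1, Mul(-1, -4), Add(3, Mul(-1, -4))))), -20659) = Add(Add(12090, Mul(155, Mul(-1, 4, Add(3, 4)))), -20659) = Add(Add(12090, Mul(155, Mul(-1, 4, 7))), -20659) = Add(Add(12090, Mul(155, -28)), -20659) = Add(Add(12090, -4340), -20659) = Add(7750, -20659) = -12909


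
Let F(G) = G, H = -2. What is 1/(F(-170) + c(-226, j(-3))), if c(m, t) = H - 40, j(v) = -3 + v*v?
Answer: -1/212 ≈ -0.0047170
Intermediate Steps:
j(v) = -3 + v²
c(m, t) = -42 (c(m, t) = -2 - 40 = -42)
1/(F(-170) + c(-226, j(-3))) = 1/(-170 - 42) = 1/(-212) = -1/212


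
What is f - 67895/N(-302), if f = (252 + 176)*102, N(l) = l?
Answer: 13252007/302 ≈ 43881.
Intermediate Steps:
f = 43656 (f = 428*102 = 43656)
f - 67895/N(-302) = 43656 - 67895/(-302) = 43656 - 67895*(-1/302) = 43656 + 67895/302 = 13252007/302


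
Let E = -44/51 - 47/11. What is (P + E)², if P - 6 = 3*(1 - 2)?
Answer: 1435204/314721 ≈ 4.5602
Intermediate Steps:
E = -2881/561 (E = -44*1/51 - 47*1/11 = -44/51 - 47/11 = -2881/561 ≈ -5.1355)
P = 3 (P = 6 + 3*(1 - 2) = 6 + 3*(-1) = 6 - 3 = 3)
(P + E)² = (3 - 2881/561)² = (-1198/561)² = 1435204/314721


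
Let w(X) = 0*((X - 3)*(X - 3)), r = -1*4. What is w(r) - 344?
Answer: -344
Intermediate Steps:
r = -4
w(X) = 0 (w(X) = 0*((-3 + X)*(-3 + X)) = 0*(-3 + X)**2 = 0)
w(r) - 344 = 0 - 344 = -344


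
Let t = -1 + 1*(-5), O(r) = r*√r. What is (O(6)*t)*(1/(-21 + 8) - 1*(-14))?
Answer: -6516*√6/13 ≈ -1227.8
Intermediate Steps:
O(r) = r^(3/2)
t = -6 (t = -1 - 5 = -6)
(O(6)*t)*(1/(-21 + 8) - 1*(-14)) = (6^(3/2)*(-6))*(1/(-21 + 8) - 1*(-14)) = ((6*√6)*(-6))*(1/(-13) + 14) = (-36*√6)*(-1/13 + 14) = -36*√6*(181/13) = -6516*√6/13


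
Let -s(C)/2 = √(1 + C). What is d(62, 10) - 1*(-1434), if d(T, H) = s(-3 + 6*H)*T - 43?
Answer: 1391 - 124*√58 ≈ 446.64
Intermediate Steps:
s(C) = -2*√(1 + C)
d(T, H) = -43 - 2*T*√(-2 + 6*H) (d(T, H) = (-2*√(1 + (-3 + 6*H)))*T - 43 = (-2*√(-2 + 6*H))*T - 43 = -2*T*√(-2 + 6*H) - 43 = -43 - 2*T*√(-2 + 6*H))
d(62, 10) - 1*(-1434) = (-43 - 2*62*√(-2 + 6*10)) - 1*(-1434) = (-43 - 2*62*√(-2 + 60)) + 1434 = (-43 - 2*62*√58) + 1434 = (-43 - 124*√58) + 1434 = 1391 - 124*√58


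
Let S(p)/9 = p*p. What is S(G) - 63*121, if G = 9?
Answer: -6894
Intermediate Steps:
S(p) = 9*p² (S(p) = 9*(p*p) = 9*p²)
S(G) - 63*121 = 9*9² - 63*121 = 9*81 - 7623 = 729 - 7623 = -6894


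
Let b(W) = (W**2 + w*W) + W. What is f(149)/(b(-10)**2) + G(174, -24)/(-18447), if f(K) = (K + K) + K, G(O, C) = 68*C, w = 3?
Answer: 1569001/7378800 ≈ 0.21264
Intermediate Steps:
f(K) = 3*K (f(K) = 2*K + K = 3*K)
b(W) = W**2 + 4*W (b(W) = (W**2 + 3*W) + W = W**2 + 4*W)
f(149)/(b(-10)**2) + G(174, -24)/(-18447) = (3*149)/((-10*(4 - 10))**2) + (68*(-24))/(-18447) = 447/((-10*(-6))**2) - 1632*(-1/18447) = 447/(60**2) + 544/6149 = 447/3600 + 544/6149 = 447*(1/3600) + 544/6149 = 149/1200 + 544/6149 = 1569001/7378800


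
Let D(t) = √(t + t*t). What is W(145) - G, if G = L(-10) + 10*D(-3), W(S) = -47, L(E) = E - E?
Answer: -47 - 10*√6 ≈ -71.495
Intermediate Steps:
D(t) = √(t + t²)
L(E) = 0
G = 10*√6 (G = 0 + 10*√(-3*(1 - 3)) = 0 + 10*√(-3*(-2)) = 0 + 10*√6 = 10*√6 ≈ 24.495)
W(145) - G = -47 - 10*√6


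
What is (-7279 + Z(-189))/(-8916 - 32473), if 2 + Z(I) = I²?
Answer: -28440/41389 ≈ -0.68714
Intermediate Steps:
Z(I) = -2 + I²
(-7279 + Z(-189))/(-8916 - 32473) = (-7279 + (-2 + (-189)²))/(-8916 - 32473) = (-7279 + (-2 + 35721))/(-41389) = (-7279 + 35719)*(-1/41389) = 28440*(-1/41389) = -28440/41389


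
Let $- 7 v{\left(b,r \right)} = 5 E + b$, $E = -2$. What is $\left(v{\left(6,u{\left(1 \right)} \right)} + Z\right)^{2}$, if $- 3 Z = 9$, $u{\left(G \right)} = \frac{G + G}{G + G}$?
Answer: $\frac{289}{49} \approx 5.898$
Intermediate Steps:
$u{\left(G \right)} = 1$ ($u{\left(G \right)} = \frac{2 G}{2 G} = 2 G \frac{1}{2 G} = 1$)
$v{\left(b,r \right)} = \frac{10}{7} - \frac{b}{7}$ ($v{\left(b,r \right)} = - \frac{5 \left(-2\right) + b}{7} = - \frac{-10 + b}{7} = \frac{10}{7} - \frac{b}{7}$)
$Z = -3$ ($Z = \left(- \frac{1}{3}\right) 9 = -3$)
$\left(v{\left(6,u{\left(1 \right)} \right)} + Z\right)^{2} = \left(\left(\frac{10}{7} - \frac{6}{7}\right) - 3\right)^{2} = \left(\frac{4}{7} - 3\right)^{2} = \left(- \frac{17}{7}\right)^{2} = \frac{289}{49}$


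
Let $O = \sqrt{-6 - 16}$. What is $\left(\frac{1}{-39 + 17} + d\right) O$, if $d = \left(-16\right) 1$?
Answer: $- \frac{353 i \sqrt{22}}{22} \approx - 75.26 i$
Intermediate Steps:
$O = i \sqrt{22}$ ($O = \sqrt{-22} = i \sqrt{22} \approx 4.6904 i$)
$d = -16$
$\left(\frac{1}{-39 + 17} + d\right) O = \left(\frac{1}{-39 + 17} - 16\right) i \sqrt{22} = \left(\frac{1}{-22} - 16\right) i \sqrt{22} = \left(- \frac{1}{22} - 16\right) i \sqrt{22} = - \frac{353 i \sqrt{22}}{22}$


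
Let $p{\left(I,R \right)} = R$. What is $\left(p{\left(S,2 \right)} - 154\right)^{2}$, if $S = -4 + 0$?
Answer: $23104$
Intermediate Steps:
$S = -4$
$\left(p{\left(S,2 \right)} - 154\right)^{2} = \left(2 - 154\right)^{2} = \left(-152\right)^{2} = 23104$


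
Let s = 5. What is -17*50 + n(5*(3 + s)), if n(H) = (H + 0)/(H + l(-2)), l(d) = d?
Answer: -16130/19 ≈ -848.95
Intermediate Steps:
n(H) = H/(-2 + H) (n(H) = (H + 0)/(H - 2) = H/(-2 + H))
-17*50 + n(5*(3 + s)) = -17*50 + (5*(3 + 5))/(-2 + 5*(3 + 5)) = -850 + (5*8)/(-2 + 5*8) = -850 + 40/(-2 + 40) = -850 + 40/38 = -850 + 40*(1/38) = -850 + 20/19 = -16130/19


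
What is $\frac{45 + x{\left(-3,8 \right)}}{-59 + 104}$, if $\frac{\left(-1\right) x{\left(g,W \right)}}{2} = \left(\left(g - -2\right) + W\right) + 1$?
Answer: $\frac{29}{45} \approx 0.64444$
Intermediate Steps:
$x{\left(g,W \right)} = -6 - 2 W - 2 g$ ($x{\left(g,W \right)} = - 2 \left(\left(\left(g - -2\right) + W\right) + 1\right) = - 2 \left(\left(\left(g + 2\right) + W\right) + 1\right) = - 2 \left(\left(\left(2 + g\right) + W\right) + 1\right) = - 2 \left(\left(2 + W + g\right) + 1\right) = - 2 \left(3 + W + g\right) = -6 - 2 W - 2 g$)
$\frac{45 + x{\left(-3,8 \right)}}{-59 + 104} = \frac{45 - 16}{-59 + 104} = \frac{45 - 16}{45} = \frac{1}{45} \cdot 29 = \frac{29}{45}$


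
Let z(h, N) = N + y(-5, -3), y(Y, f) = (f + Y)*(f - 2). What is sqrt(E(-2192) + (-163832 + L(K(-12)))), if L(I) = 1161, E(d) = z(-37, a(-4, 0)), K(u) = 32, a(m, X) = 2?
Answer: I*sqrt(162629) ≈ 403.27*I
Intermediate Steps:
y(Y, f) = (-2 + f)*(Y + f) (y(Y, f) = (Y + f)*(-2 + f) = (-2 + f)*(Y + f))
z(h, N) = 40 + N (z(h, N) = N + ((-3)**2 - 2*(-5) - 2*(-3) - 5*(-3)) = N + (9 + 10 + 6 + 15) = N + 40 = 40 + N)
E(d) = 42 (E(d) = 40 + 2 = 42)
sqrt(E(-2192) + (-163832 + L(K(-12)))) = sqrt(42 + (-163832 + 1161)) = sqrt(42 - 162671) = sqrt(-162629) = I*sqrt(162629)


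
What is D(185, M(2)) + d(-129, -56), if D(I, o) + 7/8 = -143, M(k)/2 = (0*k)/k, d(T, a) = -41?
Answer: -1479/8 ≈ -184.88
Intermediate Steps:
M(k) = 0 (M(k) = 2*((0*k)/k) = 2*(0/k) = 2*0 = 0)
D(I, o) = -1151/8 (D(I, o) = -7/8 - 143 = -1151/8)
D(185, M(2)) + d(-129, -56) = -1151/8 - 41 = -1479/8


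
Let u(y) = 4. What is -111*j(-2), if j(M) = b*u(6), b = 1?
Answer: -444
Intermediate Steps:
j(M) = 4 (j(M) = 1*4 = 4)
-111*j(-2) = -111*4 = -444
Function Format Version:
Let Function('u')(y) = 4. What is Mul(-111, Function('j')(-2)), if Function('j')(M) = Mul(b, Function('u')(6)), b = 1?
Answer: -444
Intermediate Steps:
Function('j')(M) = 4 (Function('j')(M) = Mul(1, 4) = 4)
Mul(-111, Function('j')(-2)) = Mul(-111, 4) = -444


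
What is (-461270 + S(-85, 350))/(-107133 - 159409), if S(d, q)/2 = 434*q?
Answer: 78735/133271 ≈ 0.59079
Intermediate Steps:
S(d, q) = 868*q (S(d, q) = 2*(434*q) = 868*q)
(-461270 + S(-85, 350))/(-107133 - 159409) = (-461270 + 868*350)/(-107133 - 159409) = (-461270 + 303800)/(-266542) = -157470*(-1/266542) = 78735/133271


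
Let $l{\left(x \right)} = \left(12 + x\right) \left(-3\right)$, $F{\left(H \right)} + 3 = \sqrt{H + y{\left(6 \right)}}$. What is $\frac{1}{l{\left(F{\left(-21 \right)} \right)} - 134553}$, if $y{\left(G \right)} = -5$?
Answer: $\frac{i}{3 \left(\sqrt{26} - 44860 i\right)} \approx -7.4305 \cdot 10^{-6} + 8.4459 \cdot 10^{-10} i$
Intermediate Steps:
$F{\left(H \right)} = -3 + \sqrt{-5 + H}$ ($F{\left(H \right)} = -3 + \sqrt{H - 5} = -3 + \sqrt{-5 + H}$)
$l{\left(x \right)} = -36 - 3 x$
$\frac{1}{l{\left(F{\left(-21 \right)} \right)} - 134553} = \frac{1}{\left(-36 - 3 \left(-3 + \sqrt{-5 - 21}\right)\right) - 134553} = \frac{1}{\left(-36 - 3 \left(-3 + \sqrt{-26}\right)\right) - 134553} = \frac{1}{\left(-36 - 3 \left(-3 + i \sqrt{26}\right)\right) - 134553} = \frac{1}{\left(-36 + \left(9 - 3 i \sqrt{26}\right)\right) - 134553} = \frac{1}{\left(-27 - 3 i \sqrt{26}\right) - 134553} = \frac{1}{-134580 - 3 i \sqrt{26}}$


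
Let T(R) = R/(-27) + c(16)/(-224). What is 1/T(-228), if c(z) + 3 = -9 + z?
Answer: 504/4247 ≈ 0.11867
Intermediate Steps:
c(z) = -12 + z (c(z) = -3 + (-9 + z) = -12 + z)
T(R) = -1/56 - R/27 (T(R) = R/(-27) + (-12 + 16)/(-224) = R*(-1/27) + 4*(-1/224) = -R/27 - 1/56 = -1/56 - R/27)
1/T(-228) = 1/(-1/56 - 1/27*(-228)) = 1/(-1/56 + 76/9) = 1/(4247/504) = 504/4247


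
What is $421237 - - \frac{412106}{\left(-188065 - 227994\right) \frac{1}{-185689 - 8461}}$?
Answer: $\frac{255269824883}{416059} \approx 6.1354 \cdot 10^{5}$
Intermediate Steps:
$421237 - - \frac{412106}{\left(-188065 - 227994\right) \frac{1}{-185689 - 8461}} = 421237 - - \frac{412106}{\left(-416059\right) \frac{1}{-194150}} = 421237 - - \frac{412106}{\left(-416059\right) \left(- \frac{1}{194150}\right)} = 421237 - - \frac{412106}{\frac{416059}{194150}} = 421237 - \left(-412106\right) \frac{194150}{416059} = 421237 - - \frac{80010379900}{416059} = 421237 + \frac{80010379900}{416059} = \frac{255269824883}{416059}$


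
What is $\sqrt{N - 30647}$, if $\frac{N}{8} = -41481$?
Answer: $i \sqrt{362495} \approx 602.08 i$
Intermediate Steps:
$N = -331848$ ($N = 8 \left(-41481\right) = -331848$)
$\sqrt{N - 30647} = \sqrt{-331848 - 30647} = \sqrt{-362495} = i \sqrt{362495}$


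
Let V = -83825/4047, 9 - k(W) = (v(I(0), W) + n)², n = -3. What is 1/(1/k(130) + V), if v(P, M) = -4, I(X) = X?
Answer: -161880/3357047 ≈ -0.048221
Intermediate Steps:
k(W) = -40 (k(W) = 9 - (-4 - 3)² = 9 - 1*(-7)² = 9 - 1*49 = 9 - 49 = -40)
V = -83825/4047 (V = -83825*1/4047 = -83825/4047 ≈ -20.713)
1/(1/k(130) + V) = 1/(1/(-40) - 83825/4047) = 1/(-1/40 - 83825/4047) = 1/(-3357047/161880) = -161880/3357047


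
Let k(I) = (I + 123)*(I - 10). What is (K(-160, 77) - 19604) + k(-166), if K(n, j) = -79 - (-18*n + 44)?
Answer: -15039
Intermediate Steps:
k(I) = (-10 + I)*(123 + I) (k(I) = (123 + I)*(-10 + I) = (-10 + I)*(123 + I))
K(n, j) = -123 + 18*n (K(n, j) = -79 - (44 - 18*n) = -79 + (-44 + 18*n) = -123 + 18*n)
(K(-160, 77) - 19604) + k(-166) = ((-123 + 18*(-160)) - 19604) + (-1230 + (-166)² + 113*(-166)) = ((-123 - 2880) - 19604) + (-1230 + 27556 - 18758) = (-3003 - 19604) + 7568 = -22607 + 7568 = -15039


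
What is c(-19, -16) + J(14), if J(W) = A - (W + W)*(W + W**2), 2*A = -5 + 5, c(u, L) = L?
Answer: -5896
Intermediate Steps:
A = 0 (A = (-5 + 5)/2 = (1/2)*0 = 0)
J(W) = -2*W*(W + W**2) (J(W) = 0 - (W + W)*(W + W**2) = 0 - 2*W*(W + W**2) = -2*W*(W + W**2))
c(-19, -16) + J(14) = -16 + 2*14**2*(-1 - 1*14) = -16 + 2*196*(-1 - 14) = -16 + 2*196*(-15) = -16 - 5880 = -5896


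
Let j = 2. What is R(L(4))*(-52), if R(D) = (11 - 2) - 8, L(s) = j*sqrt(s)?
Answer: -52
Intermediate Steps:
L(s) = 2*sqrt(s)
R(D) = 1 (R(D) = 9 - 8 = 1)
R(L(4))*(-52) = 1*(-52) = -52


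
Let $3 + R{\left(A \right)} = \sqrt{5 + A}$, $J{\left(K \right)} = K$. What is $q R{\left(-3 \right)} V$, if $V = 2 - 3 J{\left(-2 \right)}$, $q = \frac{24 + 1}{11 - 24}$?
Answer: $\frac{600}{13} - \frac{200 \sqrt{2}}{13} \approx 24.397$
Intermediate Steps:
$R{\left(A \right)} = -3 + \sqrt{5 + A}$
$q = - \frac{25}{13}$ ($q = \frac{25}{-13} = 25 \left(- \frac{1}{13}\right) = - \frac{25}{13} \approx -1.9231$)
$V = 8$ ($V = 2 - -6 = 2 + 6 = 8$)
$q R{\left(-3 \right)} V = - \frac{25 \left(-3 + \sqrt{5 - 3}\right) 8}{13} = - \frac{25 \left(-3 + \sqrt{2}\right) 8}{13} = - \frac{25 \left(-24 + 8 \sqrt{2}\right)}{13} = \frac{600}{13} - \frac{200 \sqrt{2}}{13}$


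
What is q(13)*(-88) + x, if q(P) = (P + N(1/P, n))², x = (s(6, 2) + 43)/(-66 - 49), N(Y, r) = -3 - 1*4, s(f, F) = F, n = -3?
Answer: -72873/23 ≈ -3168.4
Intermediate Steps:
N(Y, r) = -7 (N(Y, r) = -3 - 4 = -7)
x = -9/23 (x = (2 + 43)/(-66 - 49) = 45/(-115) = 45*(-1/115) = -9/23 ≈ -0.39130)
q(P) = (-7 + P)² (q(P) = (P - 7)² = (-7 + P)²)
q(13)*(-88) + x = (-7 + 13)²*(-88) - 9/23 = 6²*(-88) - 9/23 = 36*(-88) - 9/23 = -3168 - 9/23 = -72873/23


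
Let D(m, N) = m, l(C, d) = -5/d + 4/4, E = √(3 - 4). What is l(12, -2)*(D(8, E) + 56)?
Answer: 224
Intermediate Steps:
E = I (E = √(-1) = I ≈ 1.0*I)
l(C, d) = 1 - 5/d (l(C, d) = -5/d + 4*(¼) = -5/d + 1 = 1 - 5/d)
l(12, -2)*(D(8, E) + 56) = ((-5 - 2)/(-2))*(8 + 56) = -½*(-7)*64 = (7/2)*64 = 224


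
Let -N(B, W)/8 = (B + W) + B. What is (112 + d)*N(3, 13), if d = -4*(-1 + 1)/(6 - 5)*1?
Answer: -17024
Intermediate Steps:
N(B, W) = -16*B - 8*W (N(B, W) = -8*((B + W) + B) = -8*(W + 2*B) = -16*B - 8*W)
d = 0 (d = -0/1*1 = -0*1 = -4*0*1 = 0*1 = 0)
(112 + d)*N(3, 13) = (112 + 0)*(-16*3 - 8*13) = 112*(-48 - 104) = 112*(-152) = -17024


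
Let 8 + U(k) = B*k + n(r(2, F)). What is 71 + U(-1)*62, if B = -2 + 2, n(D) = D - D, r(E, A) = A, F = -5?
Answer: -425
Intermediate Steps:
n(D) = 0
B = 0
U(k) = -8 (U(k) = -8 + (0*k + 0) = -8 + (0 + 0) = -8 + 0 = -8)
71 + U(-1)*62 = 71 - 8*62 = 71 - 496 = -425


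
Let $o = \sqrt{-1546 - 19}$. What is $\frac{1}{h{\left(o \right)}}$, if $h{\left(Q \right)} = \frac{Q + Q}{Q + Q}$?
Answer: $1$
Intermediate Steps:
$o = i \sqrt{1565}$ ($o = \sqrt{-1565} = i \sqrt{1565} \approx 39.56 i$)
$h{\left(Q \right)} = 1$ ($h{\left(Q \right)} = \frac{2 Q}{2 Q} = 2 Q \frac{1}{2 Q} = 1$)
$\frac{1}{h{\left(o \right)}} = 1^{-1} = 1$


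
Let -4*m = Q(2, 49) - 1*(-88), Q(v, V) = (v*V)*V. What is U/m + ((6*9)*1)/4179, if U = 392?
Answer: -1048102/3405885 ≈ -0.30773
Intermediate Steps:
Q(v, V) = v*V**2 (Q(v, V) = (V*v)*V = v*V**2)
m = -2445/2 (m = -(2*49**2 - 1*(-88))/4 = -(2*2401 + 88)/4 = -(4802 + 88)/4 = -1/4*4890 = -2445/2 ≈ -1222.5)
U/m + ((6*9)*1)/4179 = 392/(-2445/2) + ((6*9)*1)/4179 = 392*(-2/2445) + (54*1)*(1/4179) = -784/2445 + 54*(1/4179) = -784/2445 + 18/1393 = -1048102/3405885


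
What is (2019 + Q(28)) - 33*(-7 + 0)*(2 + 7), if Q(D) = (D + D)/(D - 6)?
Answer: 45106/11 ≈ 4100.5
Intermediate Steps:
Q(D) = 2*D/(-6 + D) (Q(D) = (2*D)/(-6 + D) = 2*D/(-6 + D))
(2019 + Q(28)) - 33*(-7 + 0)*(2 + 7) = (2019 + 2*28/(-6 + 28)) - 33*(-7 + 0)*(2 + 7) = (2019 + 2*28/22) - (-231)*9 = (2019 + 2*28*(1/22)) - 33*(-63) = (2019 + 28/11) + 2079 = 22237/11 + 2079 = 45106/11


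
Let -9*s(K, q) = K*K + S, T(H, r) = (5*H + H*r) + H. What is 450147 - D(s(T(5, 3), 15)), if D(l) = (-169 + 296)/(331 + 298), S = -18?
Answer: 283142336/629 ≈ 4.5015e+5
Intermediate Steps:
T(H, r) = 6*H + H*r
s(K, q) = 2 - K²/9 (s(K, q) = -(K*K - 18)/9 = -(K² - 18)/9 = -(-18 + K²)/9 = 2 - K²/9)
D(l) = 127/629
450147 - D(s(T(5, 3), 15)) = 450147 - 1*127/629 = 450147 - 127/629 = 283142336/629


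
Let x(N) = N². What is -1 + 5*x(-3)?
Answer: 44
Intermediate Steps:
-1 + 5*x(-3) = -1 + 5*(-3)² = -1 + 5*9 = -1 + 45 = 44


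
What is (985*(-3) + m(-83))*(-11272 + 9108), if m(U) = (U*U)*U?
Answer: 1243741688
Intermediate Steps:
m(U) = U³ (m(U) = U²*U = U³)
(985*(-3) + m(-83))*(-11272 + 9108) = (985*(-3) + (-83)³)*(-11272 + 9108) = (-2955 - 571787)*(-2164) = -574742*(-2164) = 1243741688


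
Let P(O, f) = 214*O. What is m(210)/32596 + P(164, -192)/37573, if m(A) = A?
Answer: 575939773/612364754 ≈ 0.94052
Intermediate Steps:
m(210)/32596 + P(164, -192)/37573 = 210/32596 + (214*164)/37573 = 210*(1/32596) + 35096*(1/37573) = 105/16298 + 35096/37573 = 575939773/612364754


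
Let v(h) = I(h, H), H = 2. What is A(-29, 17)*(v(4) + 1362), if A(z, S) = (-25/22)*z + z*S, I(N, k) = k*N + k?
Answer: -6943006/11 ≈ -6.3118e+5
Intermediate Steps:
I(N, k) = k + N*k (I(N, k) = N*k + k = k + N*k)
v(h) = 2 + 2*h (v(h) = 2*(1 + h) = 2 + 2*h)
A(z, S) = -25*z/22 + S*z (A(z, S) = (-25*1/22)*z + S*z = -25*z/22 + S*z)
A(-29, 17)*(v(4) + 1362) = ((1/22)*(-29)*(-25 + 22*17))*((2 + 2*4) + 1362) = ((1/22)*(-29)*(-25 + 374))*((2 + 8) + 1362) = ((1/22)*(-29)*349)*(10 + 1362) = -10121/22*1372 = -6943006/11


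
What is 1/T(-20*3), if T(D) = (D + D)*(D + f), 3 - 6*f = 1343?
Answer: 1/34000 ≈ 2.9412e-5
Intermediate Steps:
f = -670/3 (f = ½ - ⅙*1343 = ½ - 1343/6 = -670/3 ≈ -223.33)
T(D) = 2*D*(-670/3 + D) (T(D) = (D + D)*(D - 670/3) = (2*D)*(-670/3 + D) = 2*D*(-670/3 + D))
1/T(-20*3) = 1/(2*(-20*3)*(-670 + 3*(-20*3))/3) = 1/((⅔)*(-60)*(-670 + 3*(-60))) = 1/((⅔)*(-60)*(-670 - 180)) = 1/((⅔)*(-60)*(-850)) = 1/34000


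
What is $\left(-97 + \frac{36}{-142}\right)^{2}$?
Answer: $\frac{47679025}{5041} \approx 9458.3$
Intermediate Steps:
$\left(-97 + \frac{36}{-142}\right)^{2} = \left(-97 + 36 \left(- \frac{1}{142}\right)\right)^{2} = \left(-97 - \frac{18}{71}\right)^{2} = \left(- \frac{6905}{71}\right)^{2} = \frac{47679025}{5041}$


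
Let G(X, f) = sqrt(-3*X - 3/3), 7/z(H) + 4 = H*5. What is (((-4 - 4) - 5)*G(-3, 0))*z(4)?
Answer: -91*sqrt(2)/8 ≈ -16.087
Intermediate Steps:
z(H) = 7/(-4 + 5*H) (z(H) = 7/(-4 + H*5) = 7/(-4 + 5*H))
G(X, f) = sqrt(-1 - 3*X) (G(X, f) = sqrt(-3*X - 3*1/3) = sqrt(-3*X - 1) = sqrt(-1 - 3*X))
(((-4 - 4) - 5)*G(-3, 0))*z(4) = (((-4 - 4) - 5)*sqrt(-1 - 3*(-3)))*(7/(-4 + 5*4)) = ((-8 - 5)*sqrt(-1 + 9))*(7/(-4 + 20)) = (-26*sqrt(2))*(7/16) = (-26*sqrt(2))*(7*(1/16)) = -26*sqrt(2)*(7/16) = -91*sqrt(2)/8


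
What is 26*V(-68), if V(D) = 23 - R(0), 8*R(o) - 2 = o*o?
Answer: 1183/2 ≈ 591.50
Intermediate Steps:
R(o) = ¼ + o²/8 (R(o) = ¼ + (o*o)/8 = ¼ + o²/8)
V(D) = 91/4 (V(D) = 23 - (¼ + (⅛)*0²) = 23 - (¼ + (⅛)*0) = 23 - (¼ + 0) = 23 - 1*¼ = 23 - ¼ = 91/4)
26*V(-68) = 26*(91/4) = 1183/2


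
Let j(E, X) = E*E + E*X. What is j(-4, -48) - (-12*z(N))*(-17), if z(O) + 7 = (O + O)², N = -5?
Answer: -18764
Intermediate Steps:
z(O) = -7 + 4*O² (z(O) = -7 + (O + O)² = -7 + (2*O)² = -7 + 4*O²)
j(E, X) = E² + E*X
j(-4, -48) - (-12*z(N))*(-17) = -4*(-4 - 48) - (-12*(-7 + 4*(-5)²))*(-17) = -4*(-52) - (-12*(-7 + 4*25))*(-17) = 208 - (-12*(-7 + 100))*(-17) = 208 - (-12*93)*(-17) = 208 - (-1116)*(-17) = 208 - 1*18972 = 208 - 18972 = -18764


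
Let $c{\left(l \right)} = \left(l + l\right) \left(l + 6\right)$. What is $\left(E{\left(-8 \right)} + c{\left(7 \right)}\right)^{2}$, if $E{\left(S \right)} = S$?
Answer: $30276$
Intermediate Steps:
$c{\left(l \right)} = 2 l \left(6 + l\right)$
$\left(E{\left(-8 \right)} + c{\left(7 \right)}\right)^{2} = \left(-8 + 2 \cdot 7 \left(6 + 7\right)\right)^{2} = \left(-8 + 2 \cdot 7 \cdot 13\right)^{2} = \left(-8 + 182\right)^{2} = 174^{2} = 30276$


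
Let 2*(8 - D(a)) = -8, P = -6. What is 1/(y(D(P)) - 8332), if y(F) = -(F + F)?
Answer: -1/8356 ≈ -0.00011967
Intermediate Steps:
D(a) = 12 (D(a) = 8 - 1/2*(-8) = 8 + 4 = 12)
y(F) = -2*F
1/(y(D(P)) - 8332) = 1/(-2*12 - 8332) = 1/(-24 - 8332) = 1/(-8356) = -1/8356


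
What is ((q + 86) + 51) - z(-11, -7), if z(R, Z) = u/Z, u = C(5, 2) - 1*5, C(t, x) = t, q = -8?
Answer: 129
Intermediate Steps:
u = 0 (u = 5 - 1*5 = 5 - 5 = 0)
z(R, Z) = 0 (z(R, Z) = 0/Z = 0)
((q + 86) + 51) - z(-11, -7) = ((-8 + 86) + 51) - 1*0 = (78 + 51) + 0 = 129 + 0 = 129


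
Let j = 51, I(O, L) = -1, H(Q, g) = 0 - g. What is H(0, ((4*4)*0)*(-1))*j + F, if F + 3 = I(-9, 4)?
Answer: -4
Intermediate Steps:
H(Q, g) = -g
F = -4 (F = -3 - 1 = -4)
H(0, ((4*4)*0)*(-1))*j + F = -(4*4)*0*(-1)*51 - 4 = -16*0*(-1)*51 - 4 = -0*(-1)*51 - 4 = -1*0*51 - 4 = 0*51 - 4 = 0 - 4 = -4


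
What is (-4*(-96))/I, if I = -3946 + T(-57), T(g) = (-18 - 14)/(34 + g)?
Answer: -1472/15121 ≈ -0.097348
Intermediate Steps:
T(g) = -32/(34 + g)
I = -90726/23 (I = -3946 - 32/(34 - 57) = -3946 - 32/(-23) = -3946 - 32*(-1/23) = -3946 + 32/23 = -90726/23 ≈ -3944.6)
(-4*(-96))/I = (-4*(-96))/(-90726/23) = 384*(-23/90726) = -1472/15121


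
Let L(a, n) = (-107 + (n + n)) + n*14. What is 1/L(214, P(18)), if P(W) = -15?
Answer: -1/347 ≈ -0.0028818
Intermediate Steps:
L(a, n) = -107 + 16*n (L(a, n) = (-107 + 2*n) + 14*n = -107 + 16*n)
1/L(214, P(18)) = 1/(-107 + 16*(-15)) = 1/(-107 - 240) = 1/(-347) = -1/347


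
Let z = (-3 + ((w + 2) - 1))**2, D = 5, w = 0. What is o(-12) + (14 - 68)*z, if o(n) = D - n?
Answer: -199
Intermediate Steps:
o(n) = 5 - n
z = 4 (z = (-3 + ((0 + 2) - 1))**2 = (-3 + (2 - 1))**2 = (-3 + 1)**2 = (-2)**2 = 4)
o(-12) + (14 - 68)*z = (5 - 1*(-12)) + (14 - 68)*4 = (5 + 12) - 54*4 = 17 - 216 = -199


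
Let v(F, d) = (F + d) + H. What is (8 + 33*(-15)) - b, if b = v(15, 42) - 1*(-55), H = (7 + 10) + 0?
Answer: -616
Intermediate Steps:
H = 17 (H = 17 + 0 = 17)
v(F, d) = 17 + F + d (v(F, d) = (F + d) + 17 = 17 + F + d)
b = 129 (b = (17 + 15 + 42) - 1*(-55) = 74 + 55 = 129)
(8 + 33*(-15)) - b = (8 + 33*(-15)) - 1*129 = (8 - 495) - 129 = -487 - 129 = -616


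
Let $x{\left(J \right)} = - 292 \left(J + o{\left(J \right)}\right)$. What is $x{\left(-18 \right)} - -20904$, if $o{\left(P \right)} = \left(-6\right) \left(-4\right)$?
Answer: $19152$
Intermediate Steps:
$o{\left(P \right)} = 24$
$x{\left(J \right)} = -7008 - 292 J$ ($x{\left(J \right)} = - 292 \left(J + 24\right) = - 292 \left(24 + J\right) = -7008 - 292 J$)
$x{\left(-18 \right)} - -20904 = \left(-7008 - -5256\right) - -20904 = \left(-7008 + 5256\right) + 20904 = -1752 + 20904 = 19152$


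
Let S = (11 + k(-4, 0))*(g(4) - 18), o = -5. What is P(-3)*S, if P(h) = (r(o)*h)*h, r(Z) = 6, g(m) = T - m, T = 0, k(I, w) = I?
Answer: -8316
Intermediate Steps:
g(m) = -m (g(m) = 0 - m = -m)
P(h) = 6*h**2 (P(h) = (6*h)*h = 6*h**2)
S = -154 (S = (11 - 4)*(-1*4 - 18) = 7*(-4 - 18) = 7*(-22) = -154)
P(-3)*S = (6*(-3)**2)*(-154) = (6*9)*(-154) = 54*(-154) = -8316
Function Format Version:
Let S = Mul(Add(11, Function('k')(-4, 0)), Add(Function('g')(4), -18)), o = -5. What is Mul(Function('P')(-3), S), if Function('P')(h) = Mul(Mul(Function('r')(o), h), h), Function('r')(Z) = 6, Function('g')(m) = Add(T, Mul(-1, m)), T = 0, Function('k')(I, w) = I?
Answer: -8316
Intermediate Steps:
Function('g')(m) = Mul(-1, m) (Function('g')(m) = Add(0, Mul(-1, m)) = Mul(-1, m))
Function('P')(h) = Mul(6, Pow(h, 2)) (Function('P')(h) = Mul(Mul(6, h), h) = Mul(6, Pow(h, 2)))
S = -154 (S = Mul(Add(11, -4), Add(Mul(-1, 4), -18)) = Mul(7, Add(-4, -18)) = Mul(7, -22) = -154)
Mul(Function('P')(-3), S) = Mul(Mul(6, Pow(-3, 2)), -154) = Mul(Mul(6, 9), -154) = Mul(54, -154) = -8316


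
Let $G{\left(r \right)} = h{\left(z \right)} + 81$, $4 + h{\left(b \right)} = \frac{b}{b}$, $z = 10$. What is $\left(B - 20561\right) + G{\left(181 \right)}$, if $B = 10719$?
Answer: $-9764$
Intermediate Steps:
$h{\left(b \right)} = -3$ ($h{\left(b \right)} = -4 + \frac{b}{b} = -4 + 1 = -3$)
$G{\left(r \right)} = 78$ ($G{\left(r \right)} = -3 + 81 = 78$)
$\left(B - 20561\right) + G{\left(181 \right)} = \left(10719 - 20561\right) + 78 = -9842 + 78 = -9764$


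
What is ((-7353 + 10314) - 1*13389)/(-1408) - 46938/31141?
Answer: 5878401/996512 ≈ 5.8990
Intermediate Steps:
((-7353 + 10314) - 1*13389)/(-1408) - 46938/31141 = (2961 - 13389)*(-1/1408) - 46938*1/31141 = -10428*(-1/1408) - 46938/31141 = 237/32 - 46938/31141 = 5878401/996512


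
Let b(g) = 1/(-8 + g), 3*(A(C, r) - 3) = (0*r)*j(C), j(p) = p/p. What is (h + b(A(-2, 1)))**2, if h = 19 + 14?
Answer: 26896/25 ≈ 1075.8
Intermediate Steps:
j(p) = 1
A(C, r) = 3 (A(C, r) = 3 + ((0*r)*1)/3 = 3 + (0*1)/3 = 3 + (1/3)*0 = 3 + 0 = 3)
h = 33
(h + b(A(-2, 1)))**2 = (33 + 1/(-8 + 3))**2 = (33 + 1/(-5))**2 = (33 - 1/5)**2 = (164/5)**2 = 26896/25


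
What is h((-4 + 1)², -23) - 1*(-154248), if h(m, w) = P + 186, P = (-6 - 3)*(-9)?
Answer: 154515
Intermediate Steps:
P = 81 (P = -9*(-9) = 81)
h(m, w) = 267 (h(m, w) = 81 + 186 = 267)
h((-4 + 1)², -23) - 1*(-154248) = 267 - 1*(-154248) = 267 + 154248 = 154515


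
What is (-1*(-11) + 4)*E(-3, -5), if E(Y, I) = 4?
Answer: 60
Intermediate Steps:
(-1*(-11) + 4)*E(-3, -5) = (-1*(-11) + 4)*4 = (11 + 4)*4 = 15*4 = 60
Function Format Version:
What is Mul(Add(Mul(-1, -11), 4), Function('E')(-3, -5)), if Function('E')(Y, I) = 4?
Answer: 60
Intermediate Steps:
Mul(Add(Mul(-1, -11), 4), Function('E')(-3, -5)) = Mul(Add(Mul(-1, -11), 4), 4) = Mul(Add(11, 4), 4) = Mul(15, 4) = 60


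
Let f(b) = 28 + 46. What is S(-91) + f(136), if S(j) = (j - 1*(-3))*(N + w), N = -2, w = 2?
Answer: 74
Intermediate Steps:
f(b) = 74
S(j) = 0 (S(j) = (j - 1*(-3))*(-2 + 2) = (j + 3)*0 = (3 + j)*0 = 0)
S(-91) + f(136) = 0 + 74 = 74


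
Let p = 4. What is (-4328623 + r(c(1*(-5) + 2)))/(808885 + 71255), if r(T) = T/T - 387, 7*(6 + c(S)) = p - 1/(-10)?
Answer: -1443003/293380 ≈ -4.9185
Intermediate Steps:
c(S) = -379/70 (c(S) = -6 + (4 - 1/(-10))/7 = -6 + (4 - 1*(-1/10))/7 = -6 + (4 + 1/10)/7 = -6 + (1/7)*(41/10) = -6 + 41/70 = -379/70)
r(T) = -386 (r(T) = 1 - 387 = -386)
(-4328623 + r(c(1*(-5) + 2)))/(808885 + 71255) = (-4328623 - 386)/(808885 + 71255) = -4329009/880140 = -4329009*1/880140 = -1443003/293380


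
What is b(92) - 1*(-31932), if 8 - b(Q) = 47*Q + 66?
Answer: 27550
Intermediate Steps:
b(Q) = -58 - 47*Q (b(Q) = 8 - (47*Q + 66) = 8 - (66 + 47*Q) = 8 + (-66 - 47*Q) = -58 - 47*Q)
b(92) - 1*(-31932) = (-58 - 47*92) - 1*(-31932) = (-58 - 4324) + 31932 = -4382 + 31932 = 27550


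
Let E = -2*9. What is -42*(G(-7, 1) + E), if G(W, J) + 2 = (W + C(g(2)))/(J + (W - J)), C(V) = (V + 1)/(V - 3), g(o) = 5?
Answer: 816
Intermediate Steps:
E = -18
C(V) = (1 + V)/(-3 + V)
G(W, J) = -2 + (3 + W)/W (G(W, J) = -2 + (W + (1 + 5)/(-3 + 5))/(J + (W - J)) = -2 + (W + 6/2)/W = -2 + (W + (1/2)*6)/W = -2 + (W + 3)/W = -2 + (3 + W)/W)
-42*(G(-7, 1) + E) = -42*((3 - 1*(-7))/(-7) - 18) = -42*(-(3 + 7)/7 - 18) = -42*(-1/7*10 - 18) = -42*(-10/7 - 18) = -42*(-136/7) = 816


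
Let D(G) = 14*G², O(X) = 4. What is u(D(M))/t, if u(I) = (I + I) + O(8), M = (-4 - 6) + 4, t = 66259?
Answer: 1012/66259 ≈ 0.015273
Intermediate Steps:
M = -6 (M = -10 + 4 = -6)
u(I) = 4 + 2*I (u(I) = (I + I) + 4 = 2*I + 4 = 4 + 2*I)
u(D(M))/t = (4 + 2*(14*(-6)²))/66259 = (4 + 2*(14*36))*(1/66259) = (4 + 2*504)*(1/66259) = (4 + 1008)*(1/66259) = 1012*(1/66259) = 1012/66259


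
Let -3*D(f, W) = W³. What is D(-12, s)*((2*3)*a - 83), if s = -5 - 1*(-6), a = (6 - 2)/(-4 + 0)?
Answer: 89/3 ≈ 29.667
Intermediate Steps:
a = -1 (a = 4/(-4) = 4*(-¼) = -1)
s = 1 (s = -5 + 6 = 1)
D(f, W) = -W³/3
D(-12, s)*((2*3)*a - 83) = (-⅓*1³)*((2*3)*(-1) - 83) = (-⅓*1)*(6*(-1) - 83) = -(-6 - 83)/3 = -⅓*(-89) = 89/3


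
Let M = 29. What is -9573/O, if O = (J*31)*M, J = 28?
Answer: -9573/25172 ≈ -0.38030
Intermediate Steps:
O = 25172 (O = (28*31)*29 = 868*29 = 25172)
-9573/O = -9573/25172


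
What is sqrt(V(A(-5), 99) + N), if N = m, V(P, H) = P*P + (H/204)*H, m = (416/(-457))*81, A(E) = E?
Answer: I*sqrt(166326521)/15538 ≈ 0.83001*I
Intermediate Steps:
m = -33696/457 (m = (416*(-1/457))*81 = -416/457*81 = -33696/457 ≈ -73.733)
V(P, H) = P**2 + H**2/204 (V(P, H) = P**2 + (H*(1/204))*H = P**2 + (H/204)*H = P**2 + H**2/204)
N = -33696/457 ≈ -73.733
sqrt(V(A(-5), 99) + N) = sqrt(((-5)**2 + (1/204)*99**2) - 33696/457) = sqrt((25 + (1/204)*9801) - 33696/457) = sqrt((25 + 3267/68) - 33696/457) = sqrt(4967/68 - 33696/457) = sqrt(-21409/31076) = I*sqrt(166326521)/15538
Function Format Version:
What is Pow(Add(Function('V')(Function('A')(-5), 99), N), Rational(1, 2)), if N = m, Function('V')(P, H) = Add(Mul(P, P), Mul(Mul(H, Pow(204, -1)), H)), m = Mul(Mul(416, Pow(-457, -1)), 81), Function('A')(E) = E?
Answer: Mul(Rational(1, 15538), I, Pow(166326521, Rational(1, 2))) ≈ Mul(0.83001, I)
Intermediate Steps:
m = Rational(-33696, 457) (m = Mul(Mul(416, Rational(-1, 457)), 81) = Mul(Rational(-416, 457), 81) = Rational(-33696, 457) ≈ -73.733)
Function('V')(P, H) = Add(Pow(P, 2), Mul(Rational(1, 204), Pow(H, 2))) (Function('V')(P, H) = Add(Pow(P, 2), Mul(Mul(H, Rational(1, 204)), H)) = Add(Pow(P, 2), Mul(Mul(Rational(1, 204), H), H)) = Add(Pow(P, 2), Mul(Rational(1, 204), Pow(H, 2))))
N = Rational(-33696, 457) ≈ -73.733
Pow(Add(Function('V')(Function('A')(-5), 99), N), Rational(1, 2)) = Pow(Add(Add(Pow(-5, 2), Mul(Rational(1, 204), Pow(99, 2))), Rational(-33696, 457)), Rational(1, 2)) = Pow(Add(Add(25, Mul(Rational(1, 204), 9801)), Rational(-33696, 457)), Rational(1, 2)) = Pow(Add(Add(25, Rational(3267, 68)), Rational(-33696, 457)), Rational(1, 2)) = Pow(Add(Rational(4967, 68), Rational(-33696, 457)), Rational(1, 2)) = Pow(Rational(-21409, 31076), Rational(1, 2)) = Mul(Rational(1, 15538), I, Pow(166326521, Rational(1, 2)))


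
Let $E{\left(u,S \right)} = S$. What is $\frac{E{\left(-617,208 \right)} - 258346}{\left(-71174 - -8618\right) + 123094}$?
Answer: $- \frac{129069}{30269} \approx -4.2641$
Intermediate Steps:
$\frac{E{\left(-617,208 \right)} - 258346}{\left(-71174 - -8618\right) + 123094} = \frac{208 - 258346}{\left(-71174 - -8618\right) + 123094} = - \frac{258138}{\left(-71174 + 8618\right) + 123094} = - \frac{258138}{-62556 + 123094} = - \frac{258138}{60538} = \left(-258138\right) \frac{1}{60538} = - \frac{129069}{30269}$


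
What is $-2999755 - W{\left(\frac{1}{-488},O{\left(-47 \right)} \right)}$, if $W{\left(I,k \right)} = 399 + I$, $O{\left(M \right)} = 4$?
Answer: $- \frac{1464075151}{488} \approx -3.0002 \cdot 10^{6}$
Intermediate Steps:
$-2999755 - W{\left(\frac{1}{-488},O{\left(-47 \right)} \right)} = -2999755 - \left(399 + \frac{1}{-488}\right) = -2999755 - \left(399 - \frac{1}{488}\right) = -2999755 - \frac{194711}{488} = - \frac{1464075151}{488}$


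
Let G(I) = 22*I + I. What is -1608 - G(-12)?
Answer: -1332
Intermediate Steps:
G(I) = 23*I
-1608 - G(-12) = -1608 - 23*(-12) = -1608 - 1*(-276) = -1608 + 276 = -1332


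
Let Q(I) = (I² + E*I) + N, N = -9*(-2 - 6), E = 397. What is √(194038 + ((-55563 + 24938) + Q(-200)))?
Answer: √124085 ≈ 352.26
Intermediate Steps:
N = 72 (N = -9*(-8) = 72)
Q(I) = 72 + I² + 397*I (Q(I) = (I² + 397*I) + 72 = 72 + I² + 397*I)
√(194038 + ((-55563 + 24938) + Q(-200))) = √(194038 + ((-55563 + 24938) + (72 + (-200)² + 397*(-200)))) = √(194038 + (-30625 + (72 + 40000 - 79400))) = √(194038 + (-30625 - 39328)) = √(194038 - 69953) = √124085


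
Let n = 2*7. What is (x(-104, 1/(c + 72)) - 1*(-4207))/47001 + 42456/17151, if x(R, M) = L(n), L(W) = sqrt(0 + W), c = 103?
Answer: 689209571/268704717 + sqrt(14)/47001 ≈ 2.5650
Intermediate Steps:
n = 14
L(W) = sqrt(W)
x(R, M) = sqrt(14)
(x(-104, 1/(c + 72)) - 1*(-4207))/47001 + 42456/17151 = (sqrt(14) - 1*(-4207))/47001 + 42456/17151 = (sqrt(14) + 4207)*(1/47001) + 42456*(1/17151) = (4207 + sqrt(14))*(1/47001) + 14152/5717 = (4207/47001 + sqrt(14)/47001) + 14152/5717 = 689209571/268704717 + sqrt(14)/47001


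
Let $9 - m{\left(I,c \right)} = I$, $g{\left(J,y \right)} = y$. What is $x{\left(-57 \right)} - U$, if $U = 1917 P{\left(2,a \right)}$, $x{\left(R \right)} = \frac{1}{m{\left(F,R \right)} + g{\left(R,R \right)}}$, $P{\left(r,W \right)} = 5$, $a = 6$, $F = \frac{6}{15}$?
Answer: $- \frac{2319575}{242} \approx -9585.0$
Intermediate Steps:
$F = \frac{2}{5}$ ($F = 6 \cdot \frac{1}{15} = \frac{2}{5} \approx 0.4$)
$m{\left(I,c \right)} = 9 - I$
$x{\left(R \right)} = \frac{1}{\frac{43}{5} + R}$ ($x{\left(R \right)} = \frac{1}{\left(9 - \frac{2}{5}\right) + R} = \frac{1}{\frac{43}{5} + R}$)
$U = 9585$ ($U = 1917 \cdot 5 = 9585$)
$x{\left(-57 \right)} - U = \frac{5}{43 + 5 \left(-57\right)} - 9585 = \frac{5}{43 - 285} - 9585 = \frac{5}{-242} - 9585 = 5 \left(- \frac{1}{242}\right) - 9585 = - \frac{5}{242} - 9585 = - \frac{2319575}{242}$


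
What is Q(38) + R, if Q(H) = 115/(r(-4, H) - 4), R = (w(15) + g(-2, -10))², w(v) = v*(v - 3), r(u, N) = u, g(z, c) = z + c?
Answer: 225677/8 ≈ 28210.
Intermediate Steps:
g(z, c) = c + z
w(v) = v*(-3 + v)
R = 28224 (R = (15*(-3 + 15) + (-10 - 2))² = (15*12 - 12)² = (180 - 12)² = 168² = 28224)
Q(H) = -115/8 (Q(H) = 115/(-4 - 4) = 115/(-8) = 115*(-⅛) = -115/8)
Q(38) + R = -115/8 + 28224 = 225677/8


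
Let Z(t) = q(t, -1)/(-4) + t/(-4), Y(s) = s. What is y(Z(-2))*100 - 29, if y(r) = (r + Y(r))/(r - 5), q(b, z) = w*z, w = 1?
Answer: -1093/17 ≈ -64.294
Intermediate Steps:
q(b, z) = z (q(b, z) = 1*z = z)
Z(t) = 1/4 - t/4 (Z(t) = -1/(-4) + t/(-4) = -1*(-1/4) + t*(-1/4) = 1/4 - t/4)
y(r) = 2*r/(-5 + r) (y(r) = (r + r)/(r - 5) = (2*r)/(-5 + r) = 2*r/(-5 + r))
y(Z(-2))*100 - 29 = (2*(1/4 - 1/4*(-2))/(-5 + (1/4 - 1/4*(-2))))*100 - 29 = (2*(1/4 + 1/2)/(-5 + (1/4 + 1/2)))*100 - 29 = (2*(3/4)/(-5 + 3/4))*100 - 29 = (2*(3/4)/(-17/4))*100 - 29 = (2*(3/4)*(-4/17))*100 - 29 = -6/17*100 - 29 = -600/17 - 29 = -1093/17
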